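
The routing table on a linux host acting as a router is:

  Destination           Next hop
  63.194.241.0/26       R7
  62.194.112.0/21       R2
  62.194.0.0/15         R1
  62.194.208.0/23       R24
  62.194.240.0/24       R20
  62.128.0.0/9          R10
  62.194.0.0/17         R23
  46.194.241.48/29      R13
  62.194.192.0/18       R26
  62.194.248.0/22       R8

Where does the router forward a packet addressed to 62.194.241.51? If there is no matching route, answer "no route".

Routes whose prefix contains 62.194.241.51:
  62.128.0.0/9 (62.128.0.0 - 62.255.255.255) -> R10
  62.194.0.0/15 (62.194.0.0 - 62.195.255.255) -> R1
  62.194.192.0/18 (62.194.192.0 - 62.194.255.255) -> R26
More-specific entries that do NOT match:
  46.194.241.48/29 (46.194.241.48 - 46.194.241.55) does not contain 62.194.241.51
  63.194.241.0/26 (63.194.241.0 - 63.194.241.63) does not contain 62.194.241.51
  62.194.240.0/24 (62.194.240.0 - 62.194.240.255) does not contain 62.194.241.51
  62.194.208.0/23 (62.194.208.0 - 62.194.209.255) does not contain 62.194.241.51
  62.194.248.0/22 (62.194.248.0 - 62.194.251.255) does not contain 62.194.241.51
  62.194.112.0/21 (62.194.112.0 - 62.194.119.255) does not contain 62.194.241.51
Longest matching prefix is /18 -> next hop R26.

R26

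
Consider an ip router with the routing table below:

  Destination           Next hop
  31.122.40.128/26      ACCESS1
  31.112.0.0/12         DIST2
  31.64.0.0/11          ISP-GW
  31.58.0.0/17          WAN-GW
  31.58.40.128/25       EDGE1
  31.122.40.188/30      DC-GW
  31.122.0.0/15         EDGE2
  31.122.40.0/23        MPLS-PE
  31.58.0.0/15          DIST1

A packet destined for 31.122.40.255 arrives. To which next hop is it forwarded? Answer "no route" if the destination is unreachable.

MPLS-PE

Routes whose prefix contains 31.122.40.255:
  31.112.0.0/12 (31.112.0.0 - 31.127.255.255) -> DIST2
  31.122.0.0/15 (31.122.0.0 - 31.123.255.255) -> EDGE2
  31.122.40.0/23 (31.122.40.0 - 31.122.41.255) -> MPLS-PE
More-specific entries that do NOT match:
  31.122.40.188/30 (31.122.40.188 - 31.122.40.191) does not contain 31.122.40.255
  31.122.40.128/26 (31.122.40.128 - 31.122.40.191) does not contain 31.122.40.255
  31.58.40.128/25 (31.58.40.128 - 31.58.40.255) does not contain 31.122.40.255
Longest matching prefix is /23 -> next hop MPLS-PE.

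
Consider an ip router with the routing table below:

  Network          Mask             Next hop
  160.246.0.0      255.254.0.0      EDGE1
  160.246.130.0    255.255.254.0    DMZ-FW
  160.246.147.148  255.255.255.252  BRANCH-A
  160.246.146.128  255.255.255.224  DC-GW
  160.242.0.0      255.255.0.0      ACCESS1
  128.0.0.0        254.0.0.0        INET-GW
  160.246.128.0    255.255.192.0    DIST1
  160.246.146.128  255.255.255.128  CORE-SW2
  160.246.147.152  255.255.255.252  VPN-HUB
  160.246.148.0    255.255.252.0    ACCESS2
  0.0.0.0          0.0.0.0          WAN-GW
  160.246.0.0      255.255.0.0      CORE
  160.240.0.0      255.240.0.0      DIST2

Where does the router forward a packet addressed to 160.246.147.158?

Routes whose prefix contains 160.246.147.158:
  0.0.0.0/0 (default, matches everything) -> WAN-GW
  160.240.0.0/12 (160.240.0.0 - 160.255.255.255) -> DIST2
  160.246.0.0/15 (160.246.0.0 - 160.247.255.255) -> EDGE1
  160.246.0.0/16 (160.246.0.0 - 160.246.255.255) -> CORE
  160.246.128.0/18 (160.246.128.0 - 160.246.191.255) -> DIST1
More-specific entries that do NOT match:
  160.246.147.148/30 (160.246.147.148 - 160.246.147.151) does not contain 160.246.147.158
  160.246.147.152/30 (160.246.147.152 - 160.246.147.155) does not contain 160.246.147.158
  160.246.146.128/27 (160.246.146.128 - 160.246.146.159) does not contain 160.246.147.158
  160.246.146.128/25 (160.246.146.128 - 160.246.146.255) does not contain 160.246.147.158
  160.246.130.0/23 (160.246.130.0 - 160.246.131.255) does not contain 160.246.147.158
  160.246.148.0/22 (160.246.148.0 - 160.246.151.255) does not contain 160.246.147.158
Longest matching prefix is /18 -> next hop DIST1.

DIST1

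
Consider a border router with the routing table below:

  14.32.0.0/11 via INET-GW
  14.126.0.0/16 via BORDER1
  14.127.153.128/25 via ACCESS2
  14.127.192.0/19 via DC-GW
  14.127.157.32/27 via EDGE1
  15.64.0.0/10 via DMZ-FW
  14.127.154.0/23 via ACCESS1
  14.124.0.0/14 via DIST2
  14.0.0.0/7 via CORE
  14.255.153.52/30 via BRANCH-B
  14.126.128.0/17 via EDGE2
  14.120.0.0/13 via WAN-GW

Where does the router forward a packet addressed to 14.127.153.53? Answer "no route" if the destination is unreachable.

DIST2

Routes whose prefix contains 14.127.153.53:
  14.0.0.0/7 (14.0.0.0 - 15.255.255.255) -> CORE
  14.120.0.0/13 (14.120.0.0 - 14.127.255.255) -> WAN-GW
  14.124.0.0/14 (14.124.0.0 - 14.127.255.255) -> DIST2
More-specific entries that do NOT match:
  14.255.153.52/30 (14.255.153.52 - 14.255.153.55) does not contain 14.127.153.53
  14.127.157.32/27 (14.127.157.32 - 14.127.157.63) does not contain 14.127.153.53
  14.127.153.128/25 (14.127.153.128 - 14.127.153.255) does not contain 14.127.153.53
  14.127.154.0/23 (14.127.154.0 - 14.127.155.255) does not contain 14.127.153.53
  14.127.192.0/19 (14.127.192.0 - 14.127.223.255) does not contain 14.127.153.53
  14.126.128.0/17 (14.126.128.0 - 14.126.255.255) does not contain 14.127.153.53
  14.126.0.0/16 (14.126.0.0 - 14.126.255.255) does not contain 14.127.153.53
Longest matching prefix is /14 -> next hop DIST2.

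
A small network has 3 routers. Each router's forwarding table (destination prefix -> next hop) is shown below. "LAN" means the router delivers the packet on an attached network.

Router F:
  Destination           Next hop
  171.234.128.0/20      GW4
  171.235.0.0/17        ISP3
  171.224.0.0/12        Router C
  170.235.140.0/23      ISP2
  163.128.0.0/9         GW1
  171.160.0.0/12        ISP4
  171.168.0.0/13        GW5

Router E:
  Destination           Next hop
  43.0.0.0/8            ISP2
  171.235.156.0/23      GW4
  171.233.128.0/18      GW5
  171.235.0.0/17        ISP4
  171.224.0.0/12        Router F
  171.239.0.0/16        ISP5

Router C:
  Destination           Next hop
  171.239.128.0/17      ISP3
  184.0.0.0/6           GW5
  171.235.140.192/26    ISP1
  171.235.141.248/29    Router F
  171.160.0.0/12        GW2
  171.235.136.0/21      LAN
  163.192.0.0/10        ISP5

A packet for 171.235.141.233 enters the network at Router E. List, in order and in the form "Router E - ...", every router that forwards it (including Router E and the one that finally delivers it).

At Router E: longest match for 171.235.141.233 is 171.224.0.0/12 -> Router F
At Router F: longest match for 171.235.141.233 is 171.224.0.0/12 -> Router C
At Router C: longest match for 171.235.141.233 is 171.235.136.0/21 -> LAN

Router E - Router F - Router C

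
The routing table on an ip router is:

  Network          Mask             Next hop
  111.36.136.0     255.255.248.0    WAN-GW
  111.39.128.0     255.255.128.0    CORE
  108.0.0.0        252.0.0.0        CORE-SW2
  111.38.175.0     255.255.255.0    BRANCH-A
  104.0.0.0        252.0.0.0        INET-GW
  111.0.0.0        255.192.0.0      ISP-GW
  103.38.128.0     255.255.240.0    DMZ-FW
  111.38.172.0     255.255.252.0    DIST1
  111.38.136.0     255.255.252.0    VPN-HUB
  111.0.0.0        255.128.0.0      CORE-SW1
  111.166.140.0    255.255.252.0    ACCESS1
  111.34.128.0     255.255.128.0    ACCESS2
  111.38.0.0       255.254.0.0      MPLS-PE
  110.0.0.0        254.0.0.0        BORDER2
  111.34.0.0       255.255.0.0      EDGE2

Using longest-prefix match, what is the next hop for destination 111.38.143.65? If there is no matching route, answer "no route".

MPLS-PE

Routes whose prefix contains 111.38.143.65:
  108.0.0.0/6 (108.0.0.0 - 111.255.255.255) -> CORE-SW2
  110.0.0.0/7 (110.0.0.0 - 111.255.255.255) -> BORDER2
  111.0.0.0/9 (111.0.0.0 - 111.127.255.255) -> CORE-SW1
  111.0.0.0/10 (111.0.0.0 - 111.63.255.255) -> ISP-GW
  111.38.0.0/15 (111.38.0.0 - 111.39.255.255) -> MPLS-PE
More-specific entries that do NOT match:
  111.38.175.0/24 (111.38.175.0 - 111.38.175.255) does not contain 111.38.143.65
  111.38.172.0/22 (111.38.172.0 - 111.38.175.255) does not contain 111.38.143.65
  111.38.136.0/22 (111.38.136.0 - 111.38.139.255) does not contain 111.38.143.65
  111.166.140.0/22 (111.166.140.0 - 111.166.143.255) does not contain 111.38.143.65
  111.36.136.0/21 (111.36.136.0 - 111.36.143.255) does not contain 111.38.143.65
  103.38.128.0/20 (103.38.128.0 - 103.38.143.255) does not contain 111.38.143.65
  111.39.128.0/17 (111.39.128.0 - 111.39.255.255) does not contain 111.38.143.65
  111.34.128.0/17 (111.34.128.0 - 111.34.255.255) does not contain 111.38.143.65
  111.34.0.0/16 (111.34.0.0 - 111.34.255.255) does not contain 111.38.143.65
Longest matching prefix is /15 -> next hop MPLS-PE.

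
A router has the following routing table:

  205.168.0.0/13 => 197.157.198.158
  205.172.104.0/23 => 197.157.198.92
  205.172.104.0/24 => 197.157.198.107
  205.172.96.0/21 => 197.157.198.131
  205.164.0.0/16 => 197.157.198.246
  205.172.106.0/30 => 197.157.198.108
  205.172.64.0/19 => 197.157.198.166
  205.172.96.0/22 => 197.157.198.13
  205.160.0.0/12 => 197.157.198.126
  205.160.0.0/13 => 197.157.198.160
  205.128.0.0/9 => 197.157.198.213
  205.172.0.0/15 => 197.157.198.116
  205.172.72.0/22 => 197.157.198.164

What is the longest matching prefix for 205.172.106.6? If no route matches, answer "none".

205.172.0.0/15

Entries matching 205.172.106.6:
  205.128.0.0/9 (205.128.0.0 - 205.255.255.255)
  205.160.0.0/12 (205.160.0.0 - 205.175.255.255)
  205.168.0.0/13 (205.168.0.0 - 205.175.255.255)
  205.172.0.0/15 (205.172.0.0 - 205.173.255.255)
Most specific is 205.172.0.0/15.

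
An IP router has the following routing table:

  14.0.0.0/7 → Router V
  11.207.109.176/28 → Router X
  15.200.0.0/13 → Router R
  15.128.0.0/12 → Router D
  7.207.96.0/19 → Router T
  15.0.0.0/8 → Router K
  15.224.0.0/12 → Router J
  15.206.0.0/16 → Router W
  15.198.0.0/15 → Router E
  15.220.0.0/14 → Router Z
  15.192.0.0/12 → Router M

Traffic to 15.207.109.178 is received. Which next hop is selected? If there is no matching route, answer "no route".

Routes whose prefix contains 15.207.109.178:
  14.0.0.0/7 (14.0.0.0 - 15.255.255.255) -> Router V
  15.0.0.0/8 (15.0.0.0 - 15.255.255.255) -> Router K
  15.192.0.0/12 (15.192.0.0 - 15.207.255.255) -> Router M
  15.200.0.0/13 (15.200.0.0 - 15.207.255.255) -> Router R
More-specific entries that do NOT match:
  11.207.109.176/28 (11.207.109.176 - 11.207.109.191) does not contain 15.207.109.178
  7.207.96.0/19 (7.207.96.0 - 7.207.127.255) does not contain 15.207.109.178
  15.206.0.0/16 (15.206.0.0 - 15.206.255.255) does not contain 15.207.109.178
  15.198.0.0/15 (15.198.0.0 - 15.199.255.255) does not contain 15.207.109.178
  15.220.0.0/14 (15.220.0.0 - 15.223.255.255) does not contain 15.207.109.178
Longest matching prefix is /13 -> next hop Router R.

Router R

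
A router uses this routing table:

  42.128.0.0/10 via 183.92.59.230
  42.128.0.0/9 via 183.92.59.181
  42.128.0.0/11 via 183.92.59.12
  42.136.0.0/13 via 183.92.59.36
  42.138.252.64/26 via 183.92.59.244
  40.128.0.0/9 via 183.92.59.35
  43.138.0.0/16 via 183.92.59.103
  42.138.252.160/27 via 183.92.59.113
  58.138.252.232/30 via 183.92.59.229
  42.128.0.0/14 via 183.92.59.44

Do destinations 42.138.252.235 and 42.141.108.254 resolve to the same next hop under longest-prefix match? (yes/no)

42.138.252.235: longest match 42.136.0.0/13 -> 183.92.59.36
42.141.108.254: longest match 42.136.0.0/13 -> 183.92.59.36

yes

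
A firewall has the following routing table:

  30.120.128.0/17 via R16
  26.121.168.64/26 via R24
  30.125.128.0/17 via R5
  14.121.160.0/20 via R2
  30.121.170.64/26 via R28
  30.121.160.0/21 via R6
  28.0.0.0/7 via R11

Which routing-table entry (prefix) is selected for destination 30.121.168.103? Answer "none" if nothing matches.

none

30.121.168.103 is outside every listed prefix and there is no default route.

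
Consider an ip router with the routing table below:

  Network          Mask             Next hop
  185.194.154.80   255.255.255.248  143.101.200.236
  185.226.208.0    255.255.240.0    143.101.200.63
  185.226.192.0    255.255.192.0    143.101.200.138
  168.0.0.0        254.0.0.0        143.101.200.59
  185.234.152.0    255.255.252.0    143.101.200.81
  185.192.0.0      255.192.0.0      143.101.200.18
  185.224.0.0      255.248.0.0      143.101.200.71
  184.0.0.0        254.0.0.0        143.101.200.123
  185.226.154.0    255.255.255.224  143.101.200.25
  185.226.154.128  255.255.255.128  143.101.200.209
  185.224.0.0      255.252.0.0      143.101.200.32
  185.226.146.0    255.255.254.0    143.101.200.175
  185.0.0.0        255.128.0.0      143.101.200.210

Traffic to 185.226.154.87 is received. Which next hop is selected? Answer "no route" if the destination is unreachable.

Routes whose prefix contains 185.226.154.87:
  184.0.0.0/7 (184.0.0.0 - 185.255.255.255) -> 143.101.200.123
  185.192.0.0/10 (185.192.0.0 - 185.255.255.255) -> 143.101.200.18
  185.224.0.0/13 (185.224.0.0 - 185.231.255.255) -> 143.101.200.71
  185.224.0.0/14 (185.224.0.0 - 185.227.255.255) -> 143.101.200.32
More-specific entries that do NOT match:
  185.194.154.80/29 (185.194.154.80 - 185.194.154.87) does not contain 185.226.154.87
  185.226.154.0/27 (185.226.154.0 - 185.226.154.31) does not contain 185.226.154.87
  185.226.154.128/25 (185.226.154.128 - 185.226.154.255) does not contain 185.226.154.87
  185.226.146.0/23 (185.226.146.0 - 185.226.147.255) does not contain 185.226.154.87
  185.234.152.0/22 (185.234.152.0 - 185.234.155.255) does not contain 185.226.154.87
  185.226.208.0/20 (185.226.208.0 - 185.226.223.255) does not contain 185.226.154.87
  185.226.192.0/18 (185.226.192.0 - 185.226.255.255) does not contain 185.226.154.87
Longest matching prefix is /14 -> next hop 143.101.200.32.

143.101.200.32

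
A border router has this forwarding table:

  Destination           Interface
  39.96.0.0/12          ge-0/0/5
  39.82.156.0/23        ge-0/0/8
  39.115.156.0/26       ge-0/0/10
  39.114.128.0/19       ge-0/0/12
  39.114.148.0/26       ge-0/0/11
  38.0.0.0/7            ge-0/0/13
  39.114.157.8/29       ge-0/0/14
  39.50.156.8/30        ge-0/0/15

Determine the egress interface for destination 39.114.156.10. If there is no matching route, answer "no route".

ge-0/0/12

Routes whose prefix contains 39.114.156.10:
  38.0.0.0/7 (38.0.0.0 - 39.255.255.255) -> ge-0/0/13
  39.114.128.0/19 (39.114.128.0 - 39.114.159.255) -> ge-0/0/12
More-specific entries that do NOT match:
  39.50.156.8/30 (39.50.156.8 - 39.50.156.11) does not contain 39.114.156.10
  39.114.157.8/29 (39.114.157.8 - 39.114.157.15) does not contain 39.114.156.10
  39.115.156.0/26 (39.115.156.0 - 39.115.156.63) does not contain 39.114.156.10
  39.114.148.0/26 (39.114.148.0 - 39.114.148.63) does not contain 39.114.156.10
  39.82.156.0/23 (39.82.156.0 - 39.82.157.255) does not contain 39.114.156.10
Longest matching prefix is /19 -> interface ge-0/0/12.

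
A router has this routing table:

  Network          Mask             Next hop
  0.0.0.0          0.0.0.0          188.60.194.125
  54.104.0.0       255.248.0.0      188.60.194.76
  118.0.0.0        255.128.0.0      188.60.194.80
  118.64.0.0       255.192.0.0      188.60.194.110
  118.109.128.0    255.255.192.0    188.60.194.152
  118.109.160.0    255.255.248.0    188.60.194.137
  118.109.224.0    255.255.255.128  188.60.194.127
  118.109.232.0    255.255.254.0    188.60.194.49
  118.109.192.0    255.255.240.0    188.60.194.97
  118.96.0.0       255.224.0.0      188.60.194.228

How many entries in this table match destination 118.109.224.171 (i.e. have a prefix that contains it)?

Prefixes containing 118.109.224.171:
  0.0.0.0/0 (default, matches everything)
  118.0.0.0/9 (118.0.0.0 - 118.127.255.255)
  118.64.0.0/10 (118.64.0.0 - 118.127.255.255)
  118.96.0.0/11 (118.96.0.0 - 118.127.255.255)
Total matching entries: 4.

4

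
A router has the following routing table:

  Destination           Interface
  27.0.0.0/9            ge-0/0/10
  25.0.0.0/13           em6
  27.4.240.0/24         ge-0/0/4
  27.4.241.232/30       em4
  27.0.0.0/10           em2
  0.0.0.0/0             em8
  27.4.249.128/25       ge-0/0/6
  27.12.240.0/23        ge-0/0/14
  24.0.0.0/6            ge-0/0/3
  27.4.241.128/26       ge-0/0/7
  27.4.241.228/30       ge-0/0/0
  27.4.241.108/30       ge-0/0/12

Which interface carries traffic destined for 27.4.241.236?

Routes whose prefix contains 27.4.241.236:
  0.0.0.0/0 (default, matches everything) -> em8
  24.0.0.0/6 (24.0.0.0 - 27.255.255.255) -> ge-0/0/3
  27.0.0.0/9 (27.0.0.0 - 27.127.255.255) -> ge-0/0/10
  27.0.0.0/10 (27.0.0.0 - 27.63.255.255) -> em2
More-specific entries that do NOT match:
  27.4.241.232/30 (27.4.241.232 - 27.4.241.235) does not contain 27.4.241.236
  27.4.241.228/30 (27.4.241.228 - 27.4.241.231) does not contain 27.4.241.236
  27.4.241.108/30 (27.4.241.108 - 27.4.241.111) does not contain 27.4.241.236
  27.4.241.128/26 (27.4.241.128 - 27.4.241.191) does not contain 27.4.241.236
  27.4.249.128/25 (27.4.249.128 - 27.4.249.255) does not contain 27.4.241.236
  27.4.240.0/24 (27.4.240.0 - 27.4.240.255) does not contain 27.4.241.236
  27.12.240.0/23 (27.12.240.0 - 27.12.241.255) does not contain 27.4.241.236
  25.0.0.0/13 (25.0.0.0 - 25.7.255.255) does not contain 27.4.241.236
Longest matching prefix is /10 -> interface em2.

em2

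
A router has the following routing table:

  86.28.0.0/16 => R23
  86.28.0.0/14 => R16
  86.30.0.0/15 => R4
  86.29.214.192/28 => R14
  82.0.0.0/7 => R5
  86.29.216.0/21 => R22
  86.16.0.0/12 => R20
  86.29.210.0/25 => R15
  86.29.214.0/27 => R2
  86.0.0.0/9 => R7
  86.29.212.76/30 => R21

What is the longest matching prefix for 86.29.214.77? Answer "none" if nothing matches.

86.28.0.0/14

Entries matching 86.29.214.77:
  86.0.0.0/9 (86.0.0.0 - 86.127.255.255)
  86.16.0.0/12 (86.16.0.0 - 86.31.255.255)
  86.28.0.0/14 (86.28.0.0 - 86.31.255.255)
Most specific is 86.28.0.0/14.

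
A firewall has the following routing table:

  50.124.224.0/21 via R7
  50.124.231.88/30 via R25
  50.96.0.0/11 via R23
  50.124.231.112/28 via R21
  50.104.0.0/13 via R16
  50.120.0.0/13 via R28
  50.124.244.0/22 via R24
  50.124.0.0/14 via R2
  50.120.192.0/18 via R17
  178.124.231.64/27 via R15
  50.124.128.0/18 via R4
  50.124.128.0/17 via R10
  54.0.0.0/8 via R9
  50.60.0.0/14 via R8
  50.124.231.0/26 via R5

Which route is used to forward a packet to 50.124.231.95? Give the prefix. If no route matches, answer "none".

Entries matching 50.124.231.95:
  50.96.0.0/11 (50.96.0.0 - 50.127.255.255)
  50.120.0.0/13 (50.120.0.0 - 50.127.255.255)
  50.124.0.0/14 (50.124.0.0 - 50.127.255.255)
  50.124.128.0/17 (50.124.128.0 - 50.124.255.255)
  50.124.224.0/21 (50.124.224.0 - 50.124.231.255)
Most specific is 50.124.224.0/21.

50.124.224.0/21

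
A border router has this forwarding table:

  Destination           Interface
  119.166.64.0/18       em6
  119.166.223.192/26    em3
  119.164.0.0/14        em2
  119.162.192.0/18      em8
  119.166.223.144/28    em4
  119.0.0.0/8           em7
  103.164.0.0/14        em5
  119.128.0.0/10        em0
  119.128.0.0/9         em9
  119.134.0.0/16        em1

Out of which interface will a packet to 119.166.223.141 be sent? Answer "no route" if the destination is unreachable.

Routes whose prefix contains 119.166.223.141:
  119.0.0.0/8 (119.0.0.0 - 119.255.255.255) -> em7
  119.128.0.0/9 (119.128.0.0 - 119.255.255.255) -> em9
  119.128.0.0/10 (119.128.0.0 - 119.191.255.255) -> em0
  119.164.0.0/14 (119.164.0.0 - 119.167.255.255) -> em2
More-specific entries that do NOT match:
  119.166.223.144/28 (119.166.223.144 - 119.166.223.159) does not contain 119.166.223.141
  119.166.223.192/26 (119.166.223.192 - 119.166.223.255) does not contain 119.166.223.141
  119.166.64.0/18 (119.166.64.0 - 119.166.127.255) does not contain 119.166.223.141
  119.162.192.0/18 (119.162.192.0 - 119.162.255.255) does not contain 119.166.223.141
  119.134.0.0/16 (119.134.0.0 - 119.134.255.255) does not contain 119.166.223.141
Longest matching prefix is /14 -> interface em2.

em2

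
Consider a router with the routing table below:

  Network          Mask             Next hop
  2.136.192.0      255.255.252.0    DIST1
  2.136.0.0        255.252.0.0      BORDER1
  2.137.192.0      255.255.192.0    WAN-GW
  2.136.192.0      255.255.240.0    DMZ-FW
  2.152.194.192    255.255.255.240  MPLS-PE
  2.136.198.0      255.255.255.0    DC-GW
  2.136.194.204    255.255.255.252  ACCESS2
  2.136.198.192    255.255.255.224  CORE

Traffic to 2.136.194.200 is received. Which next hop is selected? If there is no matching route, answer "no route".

Routes whose prefix contains 2.136.194.200:
  2.136.0.0/14 (2.136.0.0 - 2.139.255.255) -> BORDER1
  2.136.192.0/20 (2.136.192.0 - 2.136.207.255) -> DMZ-FW
  2.136.192.0/22 (2.136.192.0 - 2.136.195.255) -> DIST1
More-specific entries that do NOT match:
  2.136.194.204/30 (2.136.194.204 - 2.136.194.207) does not contain 2.136.194.200
  2.152.194.192/28 (2.152.194.192 - 2.152.194.207) does not contain 2.136.194.200
  2.136.198.192/27 (2.136.198.192 - 2.136.198.223) does not contain 2.136.194.200
  2.136.198.0/24 (2.136.198.0 - 2.136.198.255) does not contain 2.136.194.200
Longest matching prefix is /22 -> next hop DIST1.

DIST1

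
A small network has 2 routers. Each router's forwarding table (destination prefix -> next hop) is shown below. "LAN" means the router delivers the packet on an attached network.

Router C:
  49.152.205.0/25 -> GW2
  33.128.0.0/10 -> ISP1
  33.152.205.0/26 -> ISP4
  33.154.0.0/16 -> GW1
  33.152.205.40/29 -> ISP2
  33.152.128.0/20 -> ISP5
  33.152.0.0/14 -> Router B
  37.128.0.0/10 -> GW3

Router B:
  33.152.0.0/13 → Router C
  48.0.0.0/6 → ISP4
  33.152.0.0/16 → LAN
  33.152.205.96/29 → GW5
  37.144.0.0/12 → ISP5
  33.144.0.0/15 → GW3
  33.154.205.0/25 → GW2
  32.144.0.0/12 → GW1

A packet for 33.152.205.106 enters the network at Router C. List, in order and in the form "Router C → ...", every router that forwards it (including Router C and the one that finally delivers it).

Router C → Router B

At Router C: longest match for 33.152.205.106 is 33.152.0.0/14 -> Router B
At Router B: longest match for 33.152.205.106 is 33.152.0.0/16 -> LAN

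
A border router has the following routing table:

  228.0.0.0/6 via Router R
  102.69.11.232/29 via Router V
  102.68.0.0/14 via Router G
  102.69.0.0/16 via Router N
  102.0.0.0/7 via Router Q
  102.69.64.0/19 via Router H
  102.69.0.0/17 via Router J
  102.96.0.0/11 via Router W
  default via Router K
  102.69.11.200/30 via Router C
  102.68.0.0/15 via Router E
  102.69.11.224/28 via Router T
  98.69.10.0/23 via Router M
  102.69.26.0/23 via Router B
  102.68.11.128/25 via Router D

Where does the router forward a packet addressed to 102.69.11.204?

Routes whose prefix contains 102.69.11.204:
  0.0.0.0/0 (default, matches everything) -> Router K
  102.0.0.0/7 (102.0.0.0 - 103.255.255.255) -> Router Q
  102.68.0.0/14 (102.68.0.0 - 102.71.255.255) -> Router G
  102.68.0.0/15 (102.68.0.0 - 102.69.255.255) -> Router E
  102.69.0.0/16 (102.69.0.0 - 102.69.255.255) -> Router N
  102.69.0.0/17 (102.69.0.0 - 102.69.127.255) -> Router J
More-specific entries that do NOT match:
  102.69.11.200/30 (102.69.11.200 - 102.69.11.203) does not contain 102.69.11.204
  102.69.11.232/29 (102.69.11.232 - 102.69.11.239) does not contain 102.69.11.204
  102.69.11.224/28 (102.69.11.224 - 102.69.11.239) does not contain 102.69.11.204
  102.68.11.128/25 (102.68.11.128 - 102.68.11.255) does not contain 102.69.11.204
  98.69.10.0/23 (98.69.10.0 - 98.69.11.255) does not contain 102.69.11.204
  102.69.26.0/23 (102.69.26.0 - 102.69.27.255) does not contain 102.69.11.204
  102.69.64.0/19 (102.69.64.0 - 102.69.95.255) does not contain 102.69.11.204
Longest matching prefix is /17 -> next hop Router J.

Router J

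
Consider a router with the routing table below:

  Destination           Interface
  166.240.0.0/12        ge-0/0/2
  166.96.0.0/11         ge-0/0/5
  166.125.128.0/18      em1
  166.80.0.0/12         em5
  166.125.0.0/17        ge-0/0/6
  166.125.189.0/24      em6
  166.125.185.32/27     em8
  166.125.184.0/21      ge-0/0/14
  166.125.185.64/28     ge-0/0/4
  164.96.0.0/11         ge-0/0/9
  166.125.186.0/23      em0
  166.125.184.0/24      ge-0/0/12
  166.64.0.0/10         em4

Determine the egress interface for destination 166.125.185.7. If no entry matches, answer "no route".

Routes whose prefix contains 166.125.185.7:
  166.64.0.0/10 (166.64.0.0 - 166.127.255.255) -> em4
  166.96.0.0/11 (166.96.0.0 - 166.127.255.255) -> ge-0/0/5
  166.125.128.0/18 (166.125.128.0 - 166.125.191.255) -> em1
  166.125.184.0/21 (166.125.184.0 - 166.125.191.255) -> ge-0/0/14
More-specific entries that do NOT match:
  166.125.185.64/28 (166.125.185.64 - 166.125.185.79) does not contain 166.125.185.7
  166.125.185.32/27 (166.125.185.32 - 166.125.185.63) does not contain 166.125.185.7
  166.125.189.0/24 (166.125.189.0 - 166.125.189.255) does not contain 166.125.185.7
  166.125.184.0/24 (166.125.184.0 - 166.125.184.255) does not contain 166.125.185.7
  166.125.186.0/23 (166.125.186.0 - 166.125.187.255) does not contain 166.125.185.7
Longest matching prefix is /21 -> interface ge-0/0/14.

ge-0/0/14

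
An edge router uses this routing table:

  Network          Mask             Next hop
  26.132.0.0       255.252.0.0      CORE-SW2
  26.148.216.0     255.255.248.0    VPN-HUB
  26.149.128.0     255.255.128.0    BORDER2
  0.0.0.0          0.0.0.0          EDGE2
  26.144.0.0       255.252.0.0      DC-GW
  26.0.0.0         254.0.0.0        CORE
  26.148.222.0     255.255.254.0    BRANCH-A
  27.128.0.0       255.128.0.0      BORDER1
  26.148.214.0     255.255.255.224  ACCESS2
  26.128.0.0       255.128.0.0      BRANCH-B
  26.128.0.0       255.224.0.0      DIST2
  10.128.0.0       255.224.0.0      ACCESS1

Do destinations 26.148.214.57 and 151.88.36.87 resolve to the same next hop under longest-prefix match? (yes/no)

26.148.214.57: longest match 26.128.0.0/11 -> DIST2
151.88.36.87: longest match 0.0.0.0/0 -> EDGE2

no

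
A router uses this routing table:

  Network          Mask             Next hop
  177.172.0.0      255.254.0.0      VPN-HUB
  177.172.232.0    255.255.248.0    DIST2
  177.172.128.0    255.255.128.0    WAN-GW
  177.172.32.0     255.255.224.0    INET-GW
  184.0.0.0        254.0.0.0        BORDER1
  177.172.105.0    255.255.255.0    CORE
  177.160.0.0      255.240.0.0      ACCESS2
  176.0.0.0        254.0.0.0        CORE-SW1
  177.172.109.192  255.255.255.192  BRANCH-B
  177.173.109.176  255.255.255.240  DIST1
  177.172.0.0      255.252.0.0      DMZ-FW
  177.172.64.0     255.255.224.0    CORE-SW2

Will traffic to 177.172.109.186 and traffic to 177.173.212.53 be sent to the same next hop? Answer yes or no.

177.172.109.186: longest match 177.172.0.0/15 -> VPN-HUB
177.173.212.53: longest match 177.172.0.0/15 -> VPN-HUB

yes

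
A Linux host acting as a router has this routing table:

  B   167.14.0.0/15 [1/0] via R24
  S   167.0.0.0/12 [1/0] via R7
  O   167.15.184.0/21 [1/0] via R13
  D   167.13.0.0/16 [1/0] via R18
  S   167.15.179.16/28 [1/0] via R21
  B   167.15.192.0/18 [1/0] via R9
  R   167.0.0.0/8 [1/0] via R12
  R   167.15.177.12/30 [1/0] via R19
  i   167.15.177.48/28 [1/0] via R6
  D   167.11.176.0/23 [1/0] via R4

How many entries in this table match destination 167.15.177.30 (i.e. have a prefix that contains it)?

3

Prefixes containing 167.15.177.30:
  167.0.0.0/8 (167.0.0.0 - 167.255.255.255)
  167.0.0.0/12 (167.0.0.0 - 167.15.255.255)
  167.14.0.0/15 (167.14.0.0 - 167.15.255.255)
Total matching entries: 3.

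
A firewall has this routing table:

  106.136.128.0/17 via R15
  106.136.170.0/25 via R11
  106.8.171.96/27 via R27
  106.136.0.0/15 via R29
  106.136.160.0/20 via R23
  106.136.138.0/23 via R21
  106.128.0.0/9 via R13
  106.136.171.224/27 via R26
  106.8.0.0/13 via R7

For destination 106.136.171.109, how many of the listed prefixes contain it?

Prefixes containing 106.136.171.109:
  106.128.0.0/9 (106.128.0.0 - 106.255.255.255)
  106.136.0.0/15 (106.136.0.0 - 106.137.255.255)
  106.136.128.0/17 (106.136.128.0 - 106.136.255.255)
  106.136.160.0/20 (106.136.160.0 - 106.136.175.255)
Total matching entries: 4.

4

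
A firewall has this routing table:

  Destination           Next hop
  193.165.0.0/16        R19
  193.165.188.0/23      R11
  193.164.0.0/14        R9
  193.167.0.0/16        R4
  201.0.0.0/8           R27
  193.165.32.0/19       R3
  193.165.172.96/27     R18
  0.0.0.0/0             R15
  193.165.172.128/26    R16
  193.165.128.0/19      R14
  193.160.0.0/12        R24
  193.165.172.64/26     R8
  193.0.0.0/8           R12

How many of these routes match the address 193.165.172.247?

5

Prefixes containing 193.165.172.247:
  0.0.0.0/0 (default, matches everything)
  193.0.0.0/8 (193.0.0.0 - 193.255.255.255)
  193.160.0.0/12 (193.160.0.0 - 193.175.255.255)
  193.164.0.0/14 (193.164.0.0 - 193.167.255.255)
  193.165.0.0/16 (193.165.0.0 - 193.165.255.255)
Total matching entries: 5.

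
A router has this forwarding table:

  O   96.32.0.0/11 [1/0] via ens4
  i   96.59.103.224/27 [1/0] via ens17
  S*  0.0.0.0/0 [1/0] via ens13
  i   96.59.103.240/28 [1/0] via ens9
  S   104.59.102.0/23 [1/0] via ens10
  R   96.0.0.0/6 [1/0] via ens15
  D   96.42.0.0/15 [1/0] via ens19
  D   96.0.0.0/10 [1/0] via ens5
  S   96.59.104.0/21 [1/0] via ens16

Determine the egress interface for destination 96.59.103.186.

Routes whose prefix contains 96.59.103.186:
  0.0.0.0/0 (default, matches everything) -> ens13
  96.0.0.0/6 (96.0.0.0 - 99.255.255.255) -> ens15
  96.0.0.0/10 (96.0.0.0 - 96.63.255.255) -> ens5
  96.32.0.0/11 (96.32.0.0 - 96.63.255.255) -> ens4
More-specific entries that do NOT match:
  96.59.103.240/28 (96.59.103.240 - 96.59.103.255) does not contain 96.59.103.186
  96.59.103.224/27 (96.59.103.224 - 96.59.103.255) does not contain 96.59.103.186
  104.59.102.0/23 (104.59.102.0 - 104.59.103.255) does not contain 96.59.103.186
  96.59.104.0/21 (96.59.104.0 - 96.59.111.255) does not contain 96.59.103.186
  96.42.0.0/15 (96.42.0.0 - 96.43.255.255) does not contain 96.59.103.186
Longest matching prefix is /11 -> interface ens4.

ens4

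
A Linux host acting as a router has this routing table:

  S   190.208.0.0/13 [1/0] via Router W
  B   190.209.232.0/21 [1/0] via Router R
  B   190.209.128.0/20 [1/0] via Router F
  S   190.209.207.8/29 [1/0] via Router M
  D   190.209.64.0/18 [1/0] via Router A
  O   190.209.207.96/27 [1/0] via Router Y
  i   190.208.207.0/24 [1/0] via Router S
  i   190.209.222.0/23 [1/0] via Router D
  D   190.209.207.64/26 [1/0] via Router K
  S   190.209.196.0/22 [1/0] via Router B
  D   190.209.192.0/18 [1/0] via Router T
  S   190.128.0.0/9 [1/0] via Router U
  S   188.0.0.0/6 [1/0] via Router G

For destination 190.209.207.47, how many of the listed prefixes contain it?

4

Prefixes containing 190.209.207.47:
  188.0.0.0/6 (188.0.0.0 - 191.255.255.255)
  190.128.0.0/9 (190.128.0.0 - 190.255.255.255)
  190.208.0.0/13 (190.208.0.0 - 190.215.255.255)
  190.209.192.0/18 (190.209.192.0 - 190.209.255.255)
Total matching entries: 4.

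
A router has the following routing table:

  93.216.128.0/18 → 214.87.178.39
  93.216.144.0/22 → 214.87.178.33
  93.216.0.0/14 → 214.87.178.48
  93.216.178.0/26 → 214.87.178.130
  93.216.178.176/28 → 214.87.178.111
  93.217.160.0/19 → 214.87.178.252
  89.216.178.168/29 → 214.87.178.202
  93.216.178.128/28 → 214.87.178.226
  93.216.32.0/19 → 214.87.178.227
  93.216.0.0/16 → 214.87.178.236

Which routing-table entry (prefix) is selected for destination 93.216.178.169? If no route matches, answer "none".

93.216.128.0/18

Entries matching 93.216.178.169:
  93.216.0.0/14 (93.216.0.0 - 93.219.255.255)
  93.216.0.0/16 (93.216.0.0 - 93.216.255.255)
  93.216.128.0/18 (93.216.128.0 - 93.216.191.255)
Most specific is 93.216.128.0/18.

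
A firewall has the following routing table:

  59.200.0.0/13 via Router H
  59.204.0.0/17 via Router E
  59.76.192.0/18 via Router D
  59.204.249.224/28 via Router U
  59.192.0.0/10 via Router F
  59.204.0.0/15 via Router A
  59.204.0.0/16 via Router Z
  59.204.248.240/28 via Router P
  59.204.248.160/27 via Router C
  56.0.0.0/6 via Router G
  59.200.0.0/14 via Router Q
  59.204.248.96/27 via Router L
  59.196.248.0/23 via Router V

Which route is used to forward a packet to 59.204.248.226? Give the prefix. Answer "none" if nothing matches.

59.204.0.0/16

Entries matching 59.204.248.226:
  56.0.0.0/6 (56.0.0.0 - 59.255.255.255)
  59.192.0.0/10 (59.192.0.0 - 59.255.255.255)
  59.200.0.0/13 (59.200.0.0 - 59.207.255.255)
  59.204.0.0/15 (59.204.0.0 - 59.205.255.255)
  59.204.0.0/16 (59.204.0.0 - 59.204.255.255)
Most specific is 59.204.0.0/16.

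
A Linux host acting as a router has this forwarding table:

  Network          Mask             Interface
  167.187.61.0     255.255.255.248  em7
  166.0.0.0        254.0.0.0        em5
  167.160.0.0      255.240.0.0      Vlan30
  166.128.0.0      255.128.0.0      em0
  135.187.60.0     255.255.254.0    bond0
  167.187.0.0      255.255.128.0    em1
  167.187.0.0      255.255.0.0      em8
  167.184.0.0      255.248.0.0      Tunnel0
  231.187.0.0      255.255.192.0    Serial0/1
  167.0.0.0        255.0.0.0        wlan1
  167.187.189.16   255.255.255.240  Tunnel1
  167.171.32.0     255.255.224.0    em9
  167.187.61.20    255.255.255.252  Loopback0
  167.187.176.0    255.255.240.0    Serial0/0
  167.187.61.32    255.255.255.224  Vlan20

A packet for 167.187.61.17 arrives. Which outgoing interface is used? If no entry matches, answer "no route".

em1

Routes whose prefix contains 167.187.61.17:
  166.0.0.0/7 (166.0.0.0 - 167.255.255.255) -> em5
  167.0.0.0/8 (167.0.0.0 - 167.255.255.255) -> wlan1
  167.184.0.0/13 (167.184.0.0 - 167.191.255.255) -> Tunnel0
  167.187.0.0/16 (167.187.0.0 - 167.187.255.255) -> em8
  167.187.0.0/17 (167.187.0.0 - 167.187.127.255) -> em1
More-specific entries that do NOT match:
  167.187.61.20/30 (167.187.61.20 - 167.187.61.23) does not contain 167.187.61.17
  167.187.61.0/29 (167.187.61.0 - 167.187.61.7) does not contain 167.187.61.17
  167.187.189.16/28 (167.187.189.16 - 167.187.189.31) does not contain 167.187.61.17
  167.187.61.32/27 (167.187.61.32 - 167.187.61.63) does not contain 167.187.61.17
  135.187.60.0/23 (135.187.60.0 - 135.187.61.255) does not contain 167.187.61.17
  167.187.176.0/20 (167.187.176.0 - 167.187.191.255) does not contain 167.187.61.17
  167.171.32.0/19 (167.171.32.0 - 167.171.63.255) does not contain 167.187.61.17
  231.187.0.0/18 (231.187.0.0 - 231.187.63.255) does not contain 167.187.61.17
Longest matching prefix is /17 -> interface em1.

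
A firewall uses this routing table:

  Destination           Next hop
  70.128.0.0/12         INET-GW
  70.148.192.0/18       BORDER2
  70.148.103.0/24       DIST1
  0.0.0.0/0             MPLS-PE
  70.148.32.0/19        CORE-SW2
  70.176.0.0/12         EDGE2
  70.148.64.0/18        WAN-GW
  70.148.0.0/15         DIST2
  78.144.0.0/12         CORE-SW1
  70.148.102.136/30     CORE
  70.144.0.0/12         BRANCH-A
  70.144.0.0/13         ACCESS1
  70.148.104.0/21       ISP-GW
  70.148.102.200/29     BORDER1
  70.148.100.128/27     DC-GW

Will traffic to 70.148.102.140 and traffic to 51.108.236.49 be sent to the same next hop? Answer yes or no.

no

70.148.102.140: longest match 70.148.64.0/18 -> WAN-GW
51.108.236.49: longest match 0.0.0.0/0 -> MPLS-PE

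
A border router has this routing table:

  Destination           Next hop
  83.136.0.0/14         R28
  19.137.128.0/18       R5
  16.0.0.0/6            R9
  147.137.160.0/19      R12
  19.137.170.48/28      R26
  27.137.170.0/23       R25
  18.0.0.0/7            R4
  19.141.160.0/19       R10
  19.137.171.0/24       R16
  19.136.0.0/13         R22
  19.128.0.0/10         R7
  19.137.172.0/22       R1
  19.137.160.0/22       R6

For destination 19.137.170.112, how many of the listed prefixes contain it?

5

Prefixes containing 19.137.170.112:
  16.0.0.0/6 (16.0.0.0 - 19.255.255.255)
  18.0.0.0/7 (18.0.0.0 - 19.255.255.255)
  19.128.0.0/10 (19.128.0.0 - 19.191.255.255)
  19.136.0.0/13 (19.136.0.0 - 19.143.255.255)
  19.137.128.0/18 (19.137.128.0 - 19.137.191.255)
Total matching entries: 5.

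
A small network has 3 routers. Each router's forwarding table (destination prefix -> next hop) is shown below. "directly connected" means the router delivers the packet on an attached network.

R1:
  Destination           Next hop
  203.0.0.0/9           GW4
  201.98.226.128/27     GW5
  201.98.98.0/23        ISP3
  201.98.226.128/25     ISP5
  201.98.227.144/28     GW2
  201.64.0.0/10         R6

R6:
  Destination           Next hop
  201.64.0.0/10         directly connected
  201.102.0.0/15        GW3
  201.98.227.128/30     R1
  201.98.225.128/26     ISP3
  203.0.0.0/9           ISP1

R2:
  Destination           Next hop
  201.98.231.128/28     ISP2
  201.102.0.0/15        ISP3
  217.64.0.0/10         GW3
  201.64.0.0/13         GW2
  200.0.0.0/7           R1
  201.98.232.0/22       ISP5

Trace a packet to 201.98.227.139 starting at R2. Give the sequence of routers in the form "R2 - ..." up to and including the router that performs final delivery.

At R2: longest match for 201.98.227.139 is 200.0.0.0/7 -> R1
At R1: longest match for 201.98.227.139 is 201.64.0.0/10 -> R6
At R6: longest match for 201.98.227.139 is 201.64.0.0/10 -> directly connected

R2 - R1 - R6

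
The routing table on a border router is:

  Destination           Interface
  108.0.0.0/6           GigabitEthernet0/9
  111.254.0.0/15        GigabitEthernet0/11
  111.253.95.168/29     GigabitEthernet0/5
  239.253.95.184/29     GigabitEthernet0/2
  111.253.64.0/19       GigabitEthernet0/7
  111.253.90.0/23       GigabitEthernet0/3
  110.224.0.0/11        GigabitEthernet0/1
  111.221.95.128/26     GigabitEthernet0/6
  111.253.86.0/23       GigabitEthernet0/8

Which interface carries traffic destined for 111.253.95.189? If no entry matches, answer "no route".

GigabitEthernet0/7

Routes whose prefix contains 111.253.95.189:
  108.0.0.0/6 (108.0.0.0 - 111.255.255.255) -> GigabitEthernet0/9
  111.253.64.0/19 (111.253.64.0 - 111.253.95.255) -> GigabitEthernet0/7
More-specific entries that do NOT match:
  111.253.95.168/29 (111.253.95.168 - 111.253.95.175) does not contain 111.253.95.189
  239.253.95.184/29 (239.253.95.184 - 239.253.95.191) does not contain 111.253.95.189
  111.221.95.128/26 (111.221.95.128 - 111.221.95.191) does not contain 111.253.95.189
  111.253.90.0/23 (111.253.90.0 - 111.253.91.255) does not contain 111.253.95.189
  111.253.86.0/23 (111.253.86.0 - 111.253.87.255) does not contain 111.253.95.189
Longest matching prefix is /19 -> interface GigabitEthernet0/7.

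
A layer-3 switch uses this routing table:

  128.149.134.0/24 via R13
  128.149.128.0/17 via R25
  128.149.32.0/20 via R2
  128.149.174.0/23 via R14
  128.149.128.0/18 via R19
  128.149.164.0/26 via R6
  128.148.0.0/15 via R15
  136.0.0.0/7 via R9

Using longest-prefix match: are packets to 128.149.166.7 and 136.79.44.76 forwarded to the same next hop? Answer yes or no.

no

128.149.166.7: longest match 128.149.128.0/18 -> R19
136.79.44.76: longest match 136.0.0.0/7 -> R9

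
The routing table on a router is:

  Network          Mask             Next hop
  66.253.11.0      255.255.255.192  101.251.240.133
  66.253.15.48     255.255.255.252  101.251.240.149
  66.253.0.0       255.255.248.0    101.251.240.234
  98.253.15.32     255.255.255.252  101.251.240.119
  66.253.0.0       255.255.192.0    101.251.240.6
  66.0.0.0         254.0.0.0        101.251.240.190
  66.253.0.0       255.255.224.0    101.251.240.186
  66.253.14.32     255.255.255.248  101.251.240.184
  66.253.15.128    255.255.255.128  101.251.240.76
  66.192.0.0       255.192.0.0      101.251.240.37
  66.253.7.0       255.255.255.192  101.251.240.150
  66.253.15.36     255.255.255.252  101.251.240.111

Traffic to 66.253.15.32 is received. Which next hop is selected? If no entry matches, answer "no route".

Routes whose prefix contains 66.253.15.32:
  66.0.0.0/7 (66.0.0.0 - 67.255.255.255) -> 101.251.240.190
  66.192.0.0/10 (66.192.0.0 - 66.255.255.255) -> 101.251.240.37
  66.253.0.0/18 (66.253.0.0 - 66.253.63.255) -> 101.251.240.6
  66.253.0.0/19 (66.253.0.0 - 66.253.31.255) -> 101.251.240.186
More-specific entries that do NOT match:
  66.253.15.48/30 (66.253.15.48 - 66.253.15.51) does not contain 66.253.15.32
  98.253.15.32/30 (98.253.15.32 - 98.253.15.35) does not contain 66.253.15.32
  66.253.15.36/30 (66.253.15.36 - 66.253.15.39) does not contain 66.253.15.32
  66.253.14.32/29 (66.253.14.32 - 66.253.14.39) does not contain 66.253.15.32
  66.253.11.0/26 (66.253.11.0 - 66.253.11.63) does not contain 66.253.15.32
  66.253.7.0/26 (66.253.7.0 - 66.253.7.63) does not contain 66.253.15.32
  66.253.15.128/25 (66.253.15.128 - 66.253.15.255) does not contain 66.253.15.32
  66.253.0.0/21 (66.253.0.0 - 66.253.7.255) does not contain 66.253.15.32
Longest matching prefix is /19 -> next hop 101.251.240.186.

101.251.240.186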